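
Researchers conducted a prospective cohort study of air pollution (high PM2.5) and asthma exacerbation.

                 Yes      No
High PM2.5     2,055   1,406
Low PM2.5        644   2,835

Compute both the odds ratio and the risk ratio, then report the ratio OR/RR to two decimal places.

2.01

Cells: a = 2055, b = 1406, c = 644, d = 2835.
OR = (2055·2835)/(1406·644) = 5825925/905464 = 6.43419
Risk in exposed = 2055/3461 = 0.59376; risk in unexposed = 644/3479 = 0.18511; RR = 3.20759
OR/RR = 6.43419 / 3.20759 = 2.00593
The outcome is not rare, so the OR lies further from 1 than the RR.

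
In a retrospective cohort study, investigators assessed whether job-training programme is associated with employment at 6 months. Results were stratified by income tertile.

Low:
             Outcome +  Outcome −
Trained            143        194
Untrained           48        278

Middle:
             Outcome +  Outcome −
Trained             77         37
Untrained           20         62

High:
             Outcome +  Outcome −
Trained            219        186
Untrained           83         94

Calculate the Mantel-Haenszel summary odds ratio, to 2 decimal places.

2.70

OR_MH = Σ(aᵢdᵢ/nᵢ) / Σ(bᵢcᵢ/nᵢ), where nᵢ is the stratum total.
Stratum 1 (Low): n = 663; a·d/n = 143·278/663 = 59.9608; b·c/n = 194·48/663 = 14.0452
Stratum 2 (Middle): n = 196; a·d/n = 77·62/196 = 24.3571; b·c/n = 37·20/196 = 3.7755
Stratum 3 (High): n = 582; a·d/n = 219·94/582 = 35.3711; b·c/n = 186·83/582 = 26.5258
OR_MH = (59.9608 + 24.3571 + 35.3711) / (14.0452 + 3.7755 + 26.5258) = 119.6891 / 44.3465 = 2.69895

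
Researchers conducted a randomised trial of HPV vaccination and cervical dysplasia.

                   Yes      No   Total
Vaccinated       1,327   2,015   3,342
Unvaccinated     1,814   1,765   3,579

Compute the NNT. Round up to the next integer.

10

Risk in treated group = 1327/3342 = 0.39707; risk in control = 1814/3579 = 0.50685.
Absolute risk reduction = 0.50685 − 0.39707 = 0.10978
NNT = 1 / ARR = 1 / 0.10978 = 9.109 → round up → 10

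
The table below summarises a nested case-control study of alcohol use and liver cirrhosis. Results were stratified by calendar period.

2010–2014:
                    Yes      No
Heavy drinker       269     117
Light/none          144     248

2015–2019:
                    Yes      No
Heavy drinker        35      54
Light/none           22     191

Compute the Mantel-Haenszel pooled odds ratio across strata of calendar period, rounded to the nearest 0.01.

4.22

OR_MH = Σ(aᵢdᵢ/nᵢ) / Σ(bᵢcᵢ/nᵢ), where nᵢ is the stratum total.
Stratum 1 (2010–2014): n = 778; a·d/n = 269·248/778 = 85.7481; b·c/n = 117·144/778 = 21.6555
Stratum 2 (2015–2019): n = 302; a·d/n = 35·191/302 = 22.1358; b·c/n = 54·22/302 = 3.9338
OR_MH = (85.7481 + 22.1358) / (21.6555 + 3.9338) = 107.8838 / 25.5893 = 4.21597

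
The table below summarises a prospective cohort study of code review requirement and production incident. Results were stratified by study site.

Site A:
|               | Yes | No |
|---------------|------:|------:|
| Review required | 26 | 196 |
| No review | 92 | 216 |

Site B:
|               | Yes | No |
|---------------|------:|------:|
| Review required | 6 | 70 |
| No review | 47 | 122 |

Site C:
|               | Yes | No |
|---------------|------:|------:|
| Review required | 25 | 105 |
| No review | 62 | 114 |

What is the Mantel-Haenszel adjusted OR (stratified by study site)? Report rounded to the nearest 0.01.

OR_MH = Σ(aᵢdᵢ/nᵢ) / Σ(bᵢcᵢ/nᵢ), where nᵢ is the stratum total.
Stratum 1 (Site A): n = 530; a·d/n = 26·216/530 = 10.5962; b·c/n = 196·92/530 = 34.0226
Stratum 2 (Site B): n = 245; a·d/n = 6·122/245 = 2.9878; b·c/n = 70·47/245 = 13.4286
Stratum 3 (Site C): n = 306; a·d/n = 25·114/306 = 9.3137; b·c/n = 105·62/306 = 21.2745
OR_MH = (10.5962 + 2.9878 + 9.3137) / (34.0226 + 13.4286 + 21.2745) = 22.8977 / 68.7257 = 0.33318

0.33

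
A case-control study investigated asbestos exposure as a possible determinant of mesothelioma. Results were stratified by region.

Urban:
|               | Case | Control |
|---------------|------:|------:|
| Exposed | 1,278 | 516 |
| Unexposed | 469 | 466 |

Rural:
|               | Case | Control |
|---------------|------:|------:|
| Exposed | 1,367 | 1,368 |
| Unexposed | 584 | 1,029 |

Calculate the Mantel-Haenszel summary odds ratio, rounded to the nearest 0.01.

OR_MH = Σ(aᵢdᵢ/nᵢ) / Σ(bᵢcᵢ/nᵢ), where nᵢ is the stratum total.
Stratum 1 (Urban): n = 2729; a·d/n = 1278·466/2729 = 218.2294; b·c/n = 516·469/2729 = 88.6786
Stratum 2 (Rural): n = 4348; a·d/n = 1367·1029/4348 = 323.5149; b·c/n = 1368·584/4348 = 183.7424
OR_MH = (218.2294 + 323.5149) / (88.6786 + 183.7424) = 541.7443 / 272.4210 = 1.98863

1.99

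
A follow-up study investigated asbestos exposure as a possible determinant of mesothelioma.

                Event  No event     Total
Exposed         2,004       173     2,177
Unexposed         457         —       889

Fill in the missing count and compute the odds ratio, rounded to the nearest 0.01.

The missing cell is in the unexposed row: 889 − 457 = 432.
So a = 2004, b = 173, c = 457, d = 432.
OR = (a·d)/(b·c) = (2004 × 432) / (173 × 457) = 865728 / 79061 = 10.95013

10.95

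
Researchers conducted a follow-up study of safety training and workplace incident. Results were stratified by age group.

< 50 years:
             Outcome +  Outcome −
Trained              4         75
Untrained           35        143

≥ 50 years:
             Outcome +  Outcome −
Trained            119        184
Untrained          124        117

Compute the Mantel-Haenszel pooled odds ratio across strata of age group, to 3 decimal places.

OR_MH = Σ(aᵢdᵢ/nᵢ) / Σ(bᵢcᵢ/nᵢ), where nᵢ is the stratum total.
Stratum 1 (< 50 years): n = 257; a·d/n = 4·143/257 = 2.2257; b·c/n = 75·35/257 = 10.2140
Stratum 2 (≥ 50 years): n = 544; a·d/n = 119·117/544 = 25.5938; b·c/n = 184·124/544 = 41.9412
OR_MH = (2.2257 + 25.5938) / (10.2140 + 41.9412) = 27.8194 / 52.1552 = 0.53340

0.533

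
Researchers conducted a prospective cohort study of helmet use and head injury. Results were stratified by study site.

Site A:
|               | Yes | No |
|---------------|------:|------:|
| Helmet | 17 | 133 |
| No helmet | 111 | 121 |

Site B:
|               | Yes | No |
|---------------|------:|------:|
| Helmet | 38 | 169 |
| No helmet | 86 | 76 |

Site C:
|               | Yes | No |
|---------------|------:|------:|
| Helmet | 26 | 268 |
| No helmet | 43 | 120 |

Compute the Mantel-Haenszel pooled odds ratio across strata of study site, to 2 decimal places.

0.19

OR_MH = Σ(aᵢdᵢ/nᵢ) / Σ(bᵢcᵢ/nᵢ), where nᵢ is the stratum total.
Stratum 1 (Site A): n = 382; a·d/n = 17·121/382 = 5.3848; b·c/n = 133·111/382 = 38.6466
Stratum 2 (Site B): n = 369; a·d/n = 38·76/369 = 7.8266; b·c/n = 169·86/369 = 39.3875
Stratum 3 (Site C): n = 457; a·d/n = 26·120/457 = 6.8271; b·c/n = 268·43/457 = 25.2166
OR_MH = (5.3848 + 7.8266 + 6.8271) / (38.6466 + 39.3875 + 25.2166) = 20.0385 / 103.2508 = 0.19408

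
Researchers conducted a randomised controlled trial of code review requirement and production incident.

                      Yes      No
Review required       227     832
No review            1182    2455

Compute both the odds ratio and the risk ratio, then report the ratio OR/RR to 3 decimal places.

Cells: a = 227, b = 832, c = 1182, d = 2455.
OR = (227·2455)/(832·1182) = 557285/983424 = 0.56668
Risk in exposed = 227/1059 = 0.21435; risk in unexposed = 1182/3637 = 0.32499; RR = 0.65956
OR/RR = 0.56668 / 0.65956 = 0.85917
The outcome is not rare, so the OR lies further from 1 than the RR.

0.859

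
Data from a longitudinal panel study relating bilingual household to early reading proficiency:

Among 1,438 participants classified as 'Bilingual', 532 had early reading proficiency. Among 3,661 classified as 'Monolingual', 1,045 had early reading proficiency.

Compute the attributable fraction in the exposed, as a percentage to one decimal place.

From the description: a = 532, b = 906, c = 1045, d = 2616.
Risk in exposed = 532/1438 = 0.36996; risk in unexposed = 1045/3661 = 0.28544.
RR = 0.36996/0.28544 = 1.29609
AR% = (RR − 1)/RR × 100 = (1.29609 − 1)/1.29609 × 100 = 22.8450%

22.8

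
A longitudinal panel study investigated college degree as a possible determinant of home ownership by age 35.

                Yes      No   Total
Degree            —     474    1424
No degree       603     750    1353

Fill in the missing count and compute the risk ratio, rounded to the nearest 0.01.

The missing cell is in the exposed row: 1424 − 474 = 950.
So a = 950, b = 474, c = 603, d = 750.
RR = [a/(a+b)] / [c/(c+d)] = (950/1424) / (603/1353) = 0.66713/0.44568 = 1.49690

1.50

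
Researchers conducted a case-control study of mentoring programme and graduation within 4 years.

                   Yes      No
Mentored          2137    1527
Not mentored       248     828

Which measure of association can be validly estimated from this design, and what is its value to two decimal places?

Cells: a = 2137, b = 1527, c = 248, d = 828.
This is a case-control study: participants were sampled on outcome status, so risks in the source population cannot be estimated directly — relative risk is not valid here. The odds ratio is the appropriate measure.
OR = (a·d)/(b·c) = (2137 × 828) / (1527 × 248) = 1769436 / 378696 = 4.67244

4.67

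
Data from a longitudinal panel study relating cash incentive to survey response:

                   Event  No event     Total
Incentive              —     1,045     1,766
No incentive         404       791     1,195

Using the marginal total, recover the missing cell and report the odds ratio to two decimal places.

The missing cell is in the exposed row: 1766 − 1045 = 721.
So a = 721, b = 1045, c = 404, d = 791.
OR = (a·d)/(b·c) = (721 × 791) / (1045 × 404) = 570311 / 422180 = 1.35087

1.35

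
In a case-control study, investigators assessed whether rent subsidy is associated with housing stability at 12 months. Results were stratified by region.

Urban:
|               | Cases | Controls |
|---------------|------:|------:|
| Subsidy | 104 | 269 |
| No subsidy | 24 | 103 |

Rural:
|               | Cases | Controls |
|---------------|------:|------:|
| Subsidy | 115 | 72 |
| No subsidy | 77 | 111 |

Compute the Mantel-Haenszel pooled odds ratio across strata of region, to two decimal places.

OR_MH = Σ(aᵢdᵢ/nᵢ) / Σ(bᵢcᵢ/nᵢ), where nᵢ is the stratum total.
Stratum 1 (Urban): n = 500; a·d/n = 104·103/500 = 21.4240; b·c/n = 269·24/500 = 12.9120
Stratum 2 (Rural): n = 375; a·d/n = 115·111/375 = 34.0400; b·c/n = 72·77/375 = 14.7840
OR_MH = (21.4240 + 34.0400) / (12.9120 + 14.7840) = 55.4640 / 27.6960 = 2.00260

2.00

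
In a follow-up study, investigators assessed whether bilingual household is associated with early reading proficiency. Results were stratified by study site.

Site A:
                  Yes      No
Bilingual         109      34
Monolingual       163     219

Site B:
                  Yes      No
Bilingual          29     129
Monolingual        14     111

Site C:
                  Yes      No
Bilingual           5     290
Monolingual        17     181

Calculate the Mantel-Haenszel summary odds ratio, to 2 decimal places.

2.18

OR_MH = Σ(aᵢdᵢ/nᵢ) / Σ(bᵢcᵢ/nᵢ), where nᵢ is the stratum total.
Stratum 1 (Site A): n = 525; a·d/n = 109·219/525 = 45.4686; b·c/n = 34·163/525 = 10.5562
Stratum 2 (Site B): n = 283; a·d/n = 29·111/283 = 11.3746; b·c/n = 129·14/283 = 6.3816
Stratum 3 (Site C): n = 493; a·d/n = 5·181/493 = 1.8357; b·c/n = 290·17/493 = 10.0000
OR_MH = (45.4686 + 11.3746 + 1.8357) / (10.5562 + 6.3816 + 10.0000) = 58.6788 / 26.9378 = 2.17831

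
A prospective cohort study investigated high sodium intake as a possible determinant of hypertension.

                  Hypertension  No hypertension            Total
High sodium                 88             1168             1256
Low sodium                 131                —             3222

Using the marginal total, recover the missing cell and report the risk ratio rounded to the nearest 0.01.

The missing cell is in the unexposed row: 3222 − 131 = 3091.
So a = 88, b = 1168, c = 131, d = 3091.
RR = [a/(a+b)] / [c/(c+d)] = (88/1256) / (131/3222) = 0.07006/0.04066 = 1.72325

1.72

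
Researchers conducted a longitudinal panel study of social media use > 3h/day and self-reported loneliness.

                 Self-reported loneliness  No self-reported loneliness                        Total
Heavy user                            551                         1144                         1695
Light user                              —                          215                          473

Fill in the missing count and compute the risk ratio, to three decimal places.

The missing cell is in the unexposed row: 473 − 215 = 258.
So a = 551, b = 1144, c = 258, d = 215.
RR = [a/(a+b)] / [c/(c+d)] = (551/1695) / (258/473) = 0.32507/0.54545 = 0.59597

0.596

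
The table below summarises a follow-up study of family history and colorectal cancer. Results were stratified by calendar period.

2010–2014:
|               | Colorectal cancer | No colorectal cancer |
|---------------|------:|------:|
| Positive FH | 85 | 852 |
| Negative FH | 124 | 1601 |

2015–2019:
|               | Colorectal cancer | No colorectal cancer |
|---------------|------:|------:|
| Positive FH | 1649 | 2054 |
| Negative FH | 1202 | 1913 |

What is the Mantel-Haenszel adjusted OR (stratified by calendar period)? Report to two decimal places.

1.28

OR_MH = Σ(aᵢdᵢ/nᵢ) / Σ(bᵢcᵢ/nᵢ), where nᵢ is the stratum total.
Stratum 1 (2010–2014): n = 2662; a·d/n = 85·1601/2662 = 51.1213; b·c/n = 852·124/2662 = 39.6875
Stratum 2 (2015–2019): n = 6818; a·d/n = 1649·1913/6818 = 462.6778; b·c/n = 2054·1202/6818 = 362.1162
OR_MH = (51.1213 + 462.6778) / (39.6875 + 362.1162) = 513.7991 / 401.8036 = 1.27873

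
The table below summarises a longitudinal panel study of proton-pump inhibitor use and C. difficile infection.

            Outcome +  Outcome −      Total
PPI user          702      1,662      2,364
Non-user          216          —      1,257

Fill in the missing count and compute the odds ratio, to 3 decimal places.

The missing cell is in the unexposed row: 1257 − 216 = 1041.
So a = 702, b = 1662, c = 216, d = 1041.
OR = (a·d)/(b·c) = (702 × 1041) / (1662 × 216) = 730782 / 358992 = 2.03565

2.036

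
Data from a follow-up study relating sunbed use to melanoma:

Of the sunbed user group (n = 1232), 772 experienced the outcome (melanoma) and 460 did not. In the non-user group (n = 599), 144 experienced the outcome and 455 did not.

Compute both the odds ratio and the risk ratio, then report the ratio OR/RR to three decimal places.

2.034

From the description: a = 772, b = 460, c = 144, d = 455.
OR = (772·455)/(460·144) = 351260/66240 = 5.30284
Risk in exposed = 772/1232 = 0.62662; risk in unexposed = 144/599 = 0.24040; RR = 2.60658
OR/RR = 5.30284 / 2.60658 = 2.03441
The outcome is not rare, so the OR lies further from 1 than the RR.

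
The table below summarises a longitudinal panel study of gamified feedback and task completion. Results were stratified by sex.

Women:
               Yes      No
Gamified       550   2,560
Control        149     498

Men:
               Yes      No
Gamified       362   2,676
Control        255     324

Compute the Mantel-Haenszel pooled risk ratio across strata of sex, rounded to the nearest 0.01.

0.45

RR_MH = Σ(aᵢ·n₀ᵢ/nᵢ) / Σ(cᵢ·n₁ᵢ/nᵢ), with n₁ᵢ = aᵢ+bᵢ (exposed), n₀ᵢ = cᵢ+dᵢ (unexposed), nᵢ = n₁ᵢ+n₀ᵢ.
Stratum 1 (Women): n₁ = 3110, n₀ = 647, n = 3757; a·n₀/n = 550·647/3757 = 94.7165; c·n₁/n = 149·3110/3757 = 123.3404
Stratum 2 (Men): n₁ = 3038, n₀ = 579, n = 3617; a·n₀/n = 362·579/3617 = 57.9480; c·n₁/n = 255·3038/3617 = 214.1803
RR_MH = (94.7165 + 57.9480) / (123.3404 + 214.1803) = 152.6646 / 337.5207 = 0.45231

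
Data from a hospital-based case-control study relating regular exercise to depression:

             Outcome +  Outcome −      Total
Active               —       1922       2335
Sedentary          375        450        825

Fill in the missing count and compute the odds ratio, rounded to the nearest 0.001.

0.258

The missing cell is in the exposed row: 2335 − 1922 = 413.
So a = 413, b = 1922, c = 375, d = 450.
OR = (a·d)/(b·c) = (413 × 450) / (1922 × 375) = 185850 / 720750 = 0.25786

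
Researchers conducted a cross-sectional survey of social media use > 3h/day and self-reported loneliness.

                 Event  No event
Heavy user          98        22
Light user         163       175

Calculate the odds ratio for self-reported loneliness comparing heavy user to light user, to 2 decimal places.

Cells: a = 98, b = 22, c = 163, d = 175.
OR = (a·d)/(b·c) = (98 × 175) / (22 × 163) = 17150 / 3586 = 4.78249
The odds of self-reported loneliness are about 4.78 times as high in the heavy user group.

4.78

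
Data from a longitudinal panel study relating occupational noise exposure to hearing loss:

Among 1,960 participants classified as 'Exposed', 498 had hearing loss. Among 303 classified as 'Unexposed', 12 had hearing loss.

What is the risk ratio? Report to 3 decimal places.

6.416

From the description: a = 498, b = 1462, c = 12, d = 291.
Risk in exposed = 498/1960 = 0.25408; risk in unexposed = 12/303 = 0.03960.
RR = 0.25408 / 0.03960 = 6.41556
The risk among the exposed is 6.42 times that among the unexposed.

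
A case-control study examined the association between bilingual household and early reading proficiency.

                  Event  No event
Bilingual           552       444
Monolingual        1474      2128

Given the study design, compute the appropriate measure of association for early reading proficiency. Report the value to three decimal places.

Cells: a = 552, b = 444, c = 1474, d = 2128.
This is a case-control study: participants were sampled on outcome status, so risks in the source population cannot be estimated directly — relative risk is not valid here. The odds ratio is the appropriate measure.
OR = (a·d)/(b·c) = (552 × 2128) / (444 × 1474) = 1174656 / 654456 = 1.79486

1.795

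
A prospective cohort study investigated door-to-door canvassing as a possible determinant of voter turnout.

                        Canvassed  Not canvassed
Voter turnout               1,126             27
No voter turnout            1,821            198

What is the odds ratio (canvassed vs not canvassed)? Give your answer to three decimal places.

Reading the table with exposure as columns: a = 1126 (Canvassed, case), b = 1821 (Canvassed, non-case), c = 27 (Not canvassed, case), d = 198.
OR = (a·d)/(b·c) = (1126 × 198) / (1821 × 27) = 222948 / 49167 = 4.53450
The odds of voter turnout are about 4.53 times as high in the canvassed group.

4.535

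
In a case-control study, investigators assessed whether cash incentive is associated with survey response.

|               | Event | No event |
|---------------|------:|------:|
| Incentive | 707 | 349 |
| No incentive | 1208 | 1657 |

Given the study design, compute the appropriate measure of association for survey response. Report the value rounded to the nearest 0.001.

2.779

Cells: a = 707, b = 349, c = 1208, d = 1657.
This is a case-control study: participants were sampled on outcome status, so risks in the source population cannot be estimated directly — relative risk is not valid here. The odds ratio is the appropriate measure.
OR = (a·d)/(b·c) = (707 × 1657) / (349 × 1208) = 1171499 / 421592 = 2.77875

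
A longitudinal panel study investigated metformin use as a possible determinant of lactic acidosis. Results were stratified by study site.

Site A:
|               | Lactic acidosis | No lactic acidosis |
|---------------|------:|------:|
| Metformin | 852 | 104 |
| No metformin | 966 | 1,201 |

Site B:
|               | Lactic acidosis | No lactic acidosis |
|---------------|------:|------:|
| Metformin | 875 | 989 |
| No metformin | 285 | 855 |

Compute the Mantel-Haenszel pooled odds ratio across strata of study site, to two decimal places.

OR_MH = Σ(aᵢdᵢ/nᵢ) / Σ(bᵢcᵢ/nᵢ), where nᵢ is the stratum total.
Stratum 1 (Site A): n = 3123; a·d/n = 852·1201/3123 = 327.6503; b·c/n = 104·966/3123 = 32.1691
Stratum 2 (Site B): n = 3004; a·d/n = 875·855/3004 = 249.0429; b·c/n = 989·285/3004 = 93.8299
OR_MH = (327.6503 + 249.0429) / (32.1691 + 93.8299) = 576.6933 / 125.9990 = 4.57697

4.58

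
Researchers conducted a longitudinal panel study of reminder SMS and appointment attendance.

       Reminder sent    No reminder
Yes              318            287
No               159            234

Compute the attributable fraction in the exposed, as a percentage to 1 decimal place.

Reading the table with exposure as columns: a = 318 (Reminder sent, case), b = 159 (Reminder sent, non-case), c = 287 (No reminder, case), d = 234.
Risk in exposed = 318/477 = 0.66667; risk in unexposed = 287/521 = 0.55086.
RR = 0.66667/0.55086 = 1.21022
AR% = (RR − 1)/RR × 100 = (1.21022 − 1)/1.21022 × 100 = 17.3704%

17.4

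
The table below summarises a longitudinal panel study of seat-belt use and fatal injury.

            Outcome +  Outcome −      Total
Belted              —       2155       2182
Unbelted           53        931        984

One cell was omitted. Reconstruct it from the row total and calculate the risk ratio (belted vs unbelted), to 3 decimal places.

0.230

The missing cell is in the exposed row: 2182 − 2155 = 27.
So a = 27, b = 2155, c = 53, d = 931.
RR = [a/(a+b)] / [c/(c+d)] = (27/2182) / (53/984) = 0.01237/0.05386 = 0.22974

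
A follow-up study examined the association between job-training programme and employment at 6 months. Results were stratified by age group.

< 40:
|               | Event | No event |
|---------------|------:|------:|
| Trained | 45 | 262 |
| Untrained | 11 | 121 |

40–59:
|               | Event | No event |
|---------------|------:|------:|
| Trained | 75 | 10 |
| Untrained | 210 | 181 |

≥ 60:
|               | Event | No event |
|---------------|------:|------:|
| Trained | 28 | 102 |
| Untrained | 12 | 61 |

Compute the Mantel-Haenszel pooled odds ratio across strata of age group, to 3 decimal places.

2.901

OR_MH = Σ(aᵢdᵢ/nᵢ) / Σ(bᵢcᵢ/nᵢ), where nᵢ is the stratum total.
Stratum 1 (< 40): n = 439; a·d/n = 45·121/439 = 12.4032; b·c/n = 262·11/439 = 6.5649
Stratum 2 (40–59): n = 476; a·d/n = 75·181/476 = 28.5189; b·c/n = 10·210/476 = 4.4118
Stratum 3 (≥ 60): n = 203; a·d/n = 28·61/203 = 8.4138; b·c/n = 102·12/203 = 6.0296
OR_MH = (12.4032 + 28.5189 + 8.4138) / (6.5649 + 4.4118 + 6.0296) = 49.3359 / 17.0062 = 2.90105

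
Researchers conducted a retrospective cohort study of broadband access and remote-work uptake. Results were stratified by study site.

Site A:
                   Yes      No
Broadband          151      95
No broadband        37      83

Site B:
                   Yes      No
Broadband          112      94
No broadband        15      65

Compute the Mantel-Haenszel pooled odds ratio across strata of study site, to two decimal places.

4.11

OR_MH = Σ(aᵢdᵢ/nᵢ) / Σ(bᵢcᵢ/nᵢ), where nᵢ is the stratum total.
Stratum 1 (Site A): n = 366; a·d/n = 151·83/366 = 34.2432; b·c/n = 95·37/366 = 9.6038
Stratum 2 (Site B): n = 286; a·d/n = 112·65/286 = 25.4545; b·c/n = 94·15/286 = 4.9301
OR_MH = (34.2432 + 25.4545) / (9.6038 + 4.9301) = 59.6977 / 14.5339 = 4.10748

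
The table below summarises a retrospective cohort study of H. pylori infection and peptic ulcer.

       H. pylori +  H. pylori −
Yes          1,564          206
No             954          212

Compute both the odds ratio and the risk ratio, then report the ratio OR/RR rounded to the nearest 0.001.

1.339

Reading the table with exposure as columns: a = 1564 (H. pylori +, case), b = 954 (H. pylori +, non-case), c = 206 (H. pylori −, case), d = 212.
OR = (1564·212)/(954·206) = 331568/196524 = 1.68716
Risk in exposed = 1564/2518 = 0.62113; risk in unexposed = 206/418 = 0.49282; RR = 1.26035
OR/RR = 1.68716 / 1.26035 = 1.33865
The outcome is not rare, so the OR lies further from 1 than the RR.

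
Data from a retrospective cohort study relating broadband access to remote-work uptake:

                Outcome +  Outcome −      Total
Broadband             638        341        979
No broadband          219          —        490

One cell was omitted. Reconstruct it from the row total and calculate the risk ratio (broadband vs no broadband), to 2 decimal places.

1.46

The missing cell is in the unexposed row: 490 − 219 = 271.
So a = 638, b = 341, c = 219, d = 271.
RR = [a/(a+b)] / [c/(c+d)] = (638/979) / (219/490) = 0.65169/0.44694 = 1.45811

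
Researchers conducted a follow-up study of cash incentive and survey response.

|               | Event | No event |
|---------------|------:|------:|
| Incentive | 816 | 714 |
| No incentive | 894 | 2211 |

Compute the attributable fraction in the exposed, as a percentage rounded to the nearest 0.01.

46.01

Cells: a = 816, b = 714, c = 894, d = 2211.
Risk in exposed = 816/1530 = 0.53333; risk in unexposed = 894/3105 = 0.28792.
RR = 0.53333/0.28792 = 1.85235
AR% = (RR − 1)/RR × 100 = (1.85235 − 1)/1.85235 × 100 = 46.0145%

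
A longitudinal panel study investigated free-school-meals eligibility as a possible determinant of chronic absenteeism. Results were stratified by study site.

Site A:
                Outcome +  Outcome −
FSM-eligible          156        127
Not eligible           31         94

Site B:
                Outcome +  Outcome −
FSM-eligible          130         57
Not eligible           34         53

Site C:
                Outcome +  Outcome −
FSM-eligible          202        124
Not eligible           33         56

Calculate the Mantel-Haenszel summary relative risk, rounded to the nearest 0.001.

RR_MH = Σ(aᵢ·n₀ᵢ/nᵢ) / Σ(cᵢ·n₁ᵢ/nᵢ), with n₁ᵢ = aᵢ+bᵢ (exposed), n₀ᵢ = cᵢ+dᵢ (unexposed), nᵢ = n₁ᵢ+n₀ᵢ.
Stratum 1 (Site A): n₁ = 283, n₀ = 125, n = 408; a·n₀/n = 156·125/408 = 47.7941; c·n₁/n = 31·283/408 = 21.5025
Stratum 2 (Site B): n₁ = 187, n₀ = 87, n = 274; a·n₀/n = 130·87/274 = 41.2774; c·n₁/n = 34·187/274 = 23.2044
Stratum 3 (Site C): n₁ = 326, n₀ = 89, n = 415; a·n₀/n = 202·89/415 = 43.3205; c·n₁/n = 33·326/415 = 25.9229
RR_MH = (47.7941 + 41.2774 + 43.3205) / (21.5025 + 23.2044 + 25.9229) = 132.3920 / 70.6297 = 1.87445

1.874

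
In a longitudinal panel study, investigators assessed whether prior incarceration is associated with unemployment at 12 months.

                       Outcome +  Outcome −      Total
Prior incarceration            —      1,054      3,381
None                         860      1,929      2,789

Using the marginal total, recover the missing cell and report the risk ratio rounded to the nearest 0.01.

2.23

The missing cell is in the exposed row: 3381 − 1054 = 2327.
So a = 2327, b = 1054, c = 860, d = 1929.
RR = [a/(a+b)] / [c/(c+d)] = (2327/3381) / (860/2789) = 0.68826/0.30835 = 2.23204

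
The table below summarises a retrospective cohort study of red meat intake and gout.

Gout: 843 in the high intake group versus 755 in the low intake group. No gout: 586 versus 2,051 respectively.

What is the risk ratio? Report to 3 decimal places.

From the description: a = 843, b = 586, c = 755, d = 2051.
Risk in exposed = 843/1429 = 0.58992; risk in unexposed = 755/2806 = 0.26907.
RR = 0.58992 / 0.26907 = 2.19248
The risk among the exposed is 2.19 times that among the unexposed.

2.192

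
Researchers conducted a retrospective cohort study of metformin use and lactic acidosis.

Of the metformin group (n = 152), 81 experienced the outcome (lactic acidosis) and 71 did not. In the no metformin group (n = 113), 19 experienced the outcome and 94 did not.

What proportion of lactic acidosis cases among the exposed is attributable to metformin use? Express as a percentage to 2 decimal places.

From the description: a = 81, b = 71, c = 19, d = 94.
Risk in exposed = 81/152 = 0.53289; risk in unexposed = 19/113 = 0.16814.
RR = 0.53289/0.16814 = 3.16932
AR% = (RR − 1)/RR × 100 = (3.16932 − 1)/3.16932 × 100 = 68.4475%

68.45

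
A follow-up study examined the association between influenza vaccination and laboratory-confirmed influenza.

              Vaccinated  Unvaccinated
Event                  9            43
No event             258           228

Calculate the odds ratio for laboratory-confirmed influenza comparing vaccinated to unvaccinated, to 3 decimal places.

Reading the table with exposure as columns: a = 9 (Vaccinated, case), b = 258 (Vaccinated, non-case), c = 43 (Unvaccinated, case), d = 228.
OR = (a·d)/(b·c) = (9 × 228) / (258 × 43) = 2052 / 11094 = 0.18496
Exposure is associated with lower odds of laboratory-confirmed influenza (OR = 0.18 < 1).

0.185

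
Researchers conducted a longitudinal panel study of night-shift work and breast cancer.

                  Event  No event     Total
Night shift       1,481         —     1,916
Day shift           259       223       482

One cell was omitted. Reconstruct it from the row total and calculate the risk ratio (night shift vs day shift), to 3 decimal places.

The missing cell is in the exposed row: 1916 − 1481 = 435.
So a = 1481, b = 435, c = 259, d = 223.
RR = [a/(a+b)] / [c/(c+d)] = (1481/1916) / (259/482) = 0.77296/0.53734 = 1.43849

1.438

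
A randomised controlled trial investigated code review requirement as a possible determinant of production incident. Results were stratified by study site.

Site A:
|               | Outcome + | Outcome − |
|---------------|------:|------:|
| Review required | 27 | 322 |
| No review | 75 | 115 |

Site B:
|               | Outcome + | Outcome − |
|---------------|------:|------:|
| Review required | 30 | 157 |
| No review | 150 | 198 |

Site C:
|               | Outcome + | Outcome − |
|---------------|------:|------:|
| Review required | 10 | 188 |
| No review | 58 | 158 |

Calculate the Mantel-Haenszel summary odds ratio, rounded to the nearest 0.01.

OR_MH = Σ(aᵢdᵢ/nᵢ) / Σ(bᵢcᵢ/nᵢ), where nᵢ is the stratum total.
Stratum 1 (Site A): n = 539; a·d/n = 27·115/539 = 5.7607; b·c/n = 322·75/539 = 44.8052
Stratum 2 (Site B): n = 535; a·d/n = 30·198/535 = 11.1028; b·c/n = 157·150/535 = 44.0187
Stratum 3 (Site C): n = 414; a·d/n = 10·158/414 = 3.8164; b·c/n = 188·58/414 = 26.3382
OR_MH = (5.7607 + 11.1028 + 3.8164) / (44.8052 + 44.0187 + 26.3382) = 20.6799 / 115.1621 = 0.17957

0.18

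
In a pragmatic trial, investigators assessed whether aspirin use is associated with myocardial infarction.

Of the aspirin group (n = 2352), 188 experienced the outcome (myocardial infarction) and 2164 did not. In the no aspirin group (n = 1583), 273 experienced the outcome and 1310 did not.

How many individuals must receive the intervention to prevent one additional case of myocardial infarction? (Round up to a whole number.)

Risk in treated group = 188/2352 = 0.07993; risk in control = 273/1583 = 0.17246.
Absolute risk reduction = 0.17246 − 0.07993 = 0.09253
NNT = 1 / ARR = 1 / 0.09253 = 10.808 → round up → 11

11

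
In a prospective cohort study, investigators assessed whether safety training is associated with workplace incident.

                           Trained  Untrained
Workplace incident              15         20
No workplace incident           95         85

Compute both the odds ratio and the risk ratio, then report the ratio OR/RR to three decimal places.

0.937

Reading the table with exposure as columns: a = 15 (Trained, case), b = 95 (Trained, non-case), c = 20 (Untrained, case), d = 85.
OR = (15·85)/(95·20) = 1275/1900 = 0.67105
Risk in exposed = 15/110 = 0.13636; risk in unexposed = 20/105 = 0.19048; RR = 0.71591
OR/RR = 0.67105 / 0.71591 = 0.93734
The outcome is not rare, so the OR lies further from 1 than the RR.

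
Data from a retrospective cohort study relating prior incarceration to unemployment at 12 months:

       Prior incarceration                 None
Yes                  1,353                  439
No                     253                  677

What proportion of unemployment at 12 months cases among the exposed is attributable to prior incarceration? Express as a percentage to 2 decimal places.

53.31

Reading the table with exposure as columns: a = 1353 (Prior incarceration, case), b = 253 (Prior incarceration, non-case), c = 439 (None, case), d = 677.
Risk in exposed = 1353/1606 = 0.84247; risk in unexposed = 439/1116 = 0.39337.
RR = 0.84247/0.39337 = 2.14167
AR% = (RR − 1)/RR × 100 = (2.14167 − 1)/2.14167 × 100 = 53.3074%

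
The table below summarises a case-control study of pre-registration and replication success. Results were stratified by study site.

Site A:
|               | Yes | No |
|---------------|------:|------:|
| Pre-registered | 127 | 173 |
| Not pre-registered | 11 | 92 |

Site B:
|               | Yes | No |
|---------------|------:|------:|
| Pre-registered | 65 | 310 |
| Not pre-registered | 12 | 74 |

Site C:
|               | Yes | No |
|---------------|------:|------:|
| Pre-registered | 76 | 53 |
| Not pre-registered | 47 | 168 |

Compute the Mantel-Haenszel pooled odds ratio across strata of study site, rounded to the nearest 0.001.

3.821

OR_MH = Σ(aᵢdᵢ/nᵢ) / Σ(bᵢcᵢ/nᵢ), where nᵢ is the stratum total.
Stratum 1 (Site A): n = 403; a·d/n = 127·92/403 = 28.9926; b·c/n = 173·11/403 = 4.7221
Stratum 2 (Site B): n = 461; a·d/n = 65·74/461 = 10.4338; b·c/n = 310·12/461 = 8.0694
Stratum 3 (Site C): n = 344; a·d/n = 76·168/344 = 37.1163; b·c/n = 53·47/344 = 7.2413
OR_MH = (28.9926 + 10.4338 + 37.1163) / (4.7221 + 8.0694 + 7.2413) = 76.5427 / 20.0328 = 3.82087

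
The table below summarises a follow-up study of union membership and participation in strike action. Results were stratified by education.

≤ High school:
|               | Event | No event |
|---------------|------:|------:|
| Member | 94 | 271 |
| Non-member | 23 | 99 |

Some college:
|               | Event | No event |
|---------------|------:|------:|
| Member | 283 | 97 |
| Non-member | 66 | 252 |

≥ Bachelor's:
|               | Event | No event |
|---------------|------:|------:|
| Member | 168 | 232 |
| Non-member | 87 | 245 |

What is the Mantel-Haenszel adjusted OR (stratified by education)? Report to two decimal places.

3.58

OR_MH = Σ(aᵢdᵢ/nᵢ) / Σ(bᵢcᵢ/nᵢ), where nᵢ is the stratum total.
Stratum 1 (≤ High school): n = 487; a·d/n = 94·99/487 = 19.1088; b·c/n = 271·23/487 = 12.7988
Stratum 2 (Some college): n = 698; a·d/n = 283·252/698 = 102.1719; b·c/n = 97·66/698 = 9.1719
Stratum 3 (≥ Bachelor's): n = 732; a·d/n = 168·245/732 = 56.2295; b·c/n = 232·87/732 = 27.5738
OR_MH = (19.1088 + 102.1719 + 56.2295) / (12.7988 + 9.1719 + 27.5738) = 177.5103 / 49.5445 = 3.58285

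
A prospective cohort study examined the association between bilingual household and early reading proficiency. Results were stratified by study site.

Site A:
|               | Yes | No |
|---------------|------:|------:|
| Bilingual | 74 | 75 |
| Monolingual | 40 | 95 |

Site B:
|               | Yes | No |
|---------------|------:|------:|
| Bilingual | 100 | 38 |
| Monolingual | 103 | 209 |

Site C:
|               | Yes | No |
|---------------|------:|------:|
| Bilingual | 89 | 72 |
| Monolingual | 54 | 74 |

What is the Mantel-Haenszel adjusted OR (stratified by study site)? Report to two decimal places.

OR_MH = Σ(aᵢdᵢ/nᵢ) / Σ(bᵢcᵢ/nᵢ), where nᵢ is the stratum total.
Stratum 1 (Site A): n = 284; a·d/n = 74·95/284 = 24.7535; b·c/n = 75·40/284 = 10.5634
Stratum 2 (Site B): n = 450; a·d/n = 100·209/450 = 46.4444; b·c/n = 38·103/450 = 8.6978
Stratum 3 (Site C): n = 289; a·d/n = 89·74/289 = 22.7889; b·c/n = 72·54/289 = 13.4533
OR_MH = (24.7535 + 46.4444 + 22.7889) / (10.5634 + 8.6978 + 13.4533) = 93.9869 / 32.7144 = 2.87295

2.87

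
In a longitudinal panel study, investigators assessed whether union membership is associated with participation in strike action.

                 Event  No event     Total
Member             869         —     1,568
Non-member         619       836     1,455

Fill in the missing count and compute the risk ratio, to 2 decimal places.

The missing cell is in the exposed row: 1568 − 869 = 699.
So a = 869, b = 699, c = 619, d = 836.
RR = [a/(a+b)] / [c/(c+d)] = (869/1568) / (619/1455) = 0.55421/0.42543 = 1.30270

1.30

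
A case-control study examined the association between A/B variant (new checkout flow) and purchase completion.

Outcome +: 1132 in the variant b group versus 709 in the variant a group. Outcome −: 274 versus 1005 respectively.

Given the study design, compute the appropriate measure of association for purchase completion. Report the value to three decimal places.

From the description: a = 1132, b = 274, c = 709, d = 1005.
This is a case-control study: participants were sampled on outcome status, so risks in the source population cannot be estimated directly — relative risk is not valid here. The odds ratio is the appropriate measure.
OR = (a·d)/(b·c) = (1132 × 1005) / (274 × 709) = 1137660 / 194266 = 5.85620

5.856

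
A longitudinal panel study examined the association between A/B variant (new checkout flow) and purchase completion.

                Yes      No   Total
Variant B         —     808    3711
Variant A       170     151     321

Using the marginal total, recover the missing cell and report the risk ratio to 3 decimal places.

The missing cell is in the exposed row: 3711 − 808 = 2903.
So a = 2903, b = 808, c = 170, d = 151.
RR = [a/(a+b)] / [c/(c+d)] = (2903/3711) / (170/321) = 0.78227/0.52960 = 1.47711

1.477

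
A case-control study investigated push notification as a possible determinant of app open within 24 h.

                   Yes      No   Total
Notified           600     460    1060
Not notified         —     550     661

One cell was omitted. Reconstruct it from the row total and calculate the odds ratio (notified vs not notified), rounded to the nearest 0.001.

6.463

The missing cell is in the unexposed row: 661 − 550 = 111.
So a = 600, b = 460, c = 111, d = 550.
OR = (a·d)/(b·c) = (600 × 550) / (460 × 111) = 330000 / 51060 = 6.46298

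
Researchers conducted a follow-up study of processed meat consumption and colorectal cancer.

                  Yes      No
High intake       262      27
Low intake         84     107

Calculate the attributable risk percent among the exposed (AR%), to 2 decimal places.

51.49

Cells: a = 262, b = 27, c = 84, d = 107.
Risk in exposed = 262/289 = 0.90657; risk in unexposed = 84/191 = 0.43979.
RR = 0.90657/0.43979 = 2.06138
AR% = (RR − 1)/RR × 100 = (2.06138 − 1)/2.06138 × 100 = 51.4887%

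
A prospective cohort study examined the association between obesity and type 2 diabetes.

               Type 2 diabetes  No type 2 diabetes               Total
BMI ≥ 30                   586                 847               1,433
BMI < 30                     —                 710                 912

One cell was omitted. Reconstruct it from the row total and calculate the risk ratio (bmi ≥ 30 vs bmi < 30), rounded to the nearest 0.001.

1.846

The missing cell is in the unexposed row: 912 − 710 = 202.
So a = 586, b = 847, c = 202, d = 710.
RR = [a/(a+b)] / [c/(c+d)] = (586/1433) / (202/912) = 0.40893/0.22149 = 1.84627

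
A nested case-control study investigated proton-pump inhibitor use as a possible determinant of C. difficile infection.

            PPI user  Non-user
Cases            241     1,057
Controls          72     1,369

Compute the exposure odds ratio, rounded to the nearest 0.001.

4.335

Reading the table with exposure as columns: a = 241 (PPI user, case), b = 72 (PPI user, non-case), c = 1057 (Non-user, case), d = 1369.
OR = (a·d)/(b·c) = (241 × 1369) / (72 × 1057) = 329929 / 76104 = 4.33524
The odds of C. difficile infection are about 4.34 times as high in the ppi user group.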